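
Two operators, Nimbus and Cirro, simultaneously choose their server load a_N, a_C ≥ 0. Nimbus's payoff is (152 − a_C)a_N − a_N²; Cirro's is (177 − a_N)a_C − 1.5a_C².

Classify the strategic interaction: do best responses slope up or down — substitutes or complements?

strategic substitutes

Expanding Nimbus's payoff: 152a_N − a_Ca_N − a_N².
∂π/∂a_N = 152 − a_C − 2a_N = 0, so a_N = 76 − 0.5a_C.
The best-response slope da_N/da_C = −0.5 < 0: the reaction function is downward-sloping, so the choices are strategic substitutes.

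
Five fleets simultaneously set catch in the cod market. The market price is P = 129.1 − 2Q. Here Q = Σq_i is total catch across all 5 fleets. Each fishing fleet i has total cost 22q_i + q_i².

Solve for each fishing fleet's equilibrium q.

A representative fishing fleet's profit is π_i = q_i(129.1 − 2Q) − 22q_i − q_i², with Q = q_i + Σ_{j≠i} q_j.
First-order condition: 107.1 − 6q_i − 2Σ_{j≠i} q_j = 0.
Imposing symmetry (q_j = q for all j) turns Σ_{j≠i} q_j into 4q, so 107.1 = 14q and q = 7.65.

7.65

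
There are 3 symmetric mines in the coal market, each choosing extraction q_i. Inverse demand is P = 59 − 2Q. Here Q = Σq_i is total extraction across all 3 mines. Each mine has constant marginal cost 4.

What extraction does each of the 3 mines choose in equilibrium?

A representative mine's profit is π_i = q_i(59 − 2Q) − 4q_i, with Q = q_i + Σ_{j≠i} q_j.
First-order condition: 55 − 4q_i − 2Σ_{j≠i} q_j = 0.
With identical mines, set every q_j = q: then 55 − 4q − 4q = 0, i.e. q = 55/8 = 6.875.

6.875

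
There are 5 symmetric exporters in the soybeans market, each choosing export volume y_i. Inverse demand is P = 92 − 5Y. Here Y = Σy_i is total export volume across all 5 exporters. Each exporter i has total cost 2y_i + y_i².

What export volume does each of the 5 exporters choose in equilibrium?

2.8125

A representative exporter's profit is π_i = y_i(92 − 5Y) − 2y_i − y_i², with Y = y_i + Σ_{j≠i} y_j.
First-order condition: 90 − 12y_i − 5Σ_{j≠i} y_j = 0.
In a symmetric equilibrium every exporter chooses the same y, so Σ_{j≠i} y_j = 4y. The condition becomes 90 − 32y = 0, giving y = 90/32 = 2.8125.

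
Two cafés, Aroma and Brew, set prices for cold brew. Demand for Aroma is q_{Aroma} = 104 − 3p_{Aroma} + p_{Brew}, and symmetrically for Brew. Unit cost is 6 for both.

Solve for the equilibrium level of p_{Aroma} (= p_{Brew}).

Aroma's profit: π = (p_{Aroma} − 6)(104 − 3p_{Aroma} + p_{Brew}).
∂π/∂p_{Aroma} = 122 − 6p_{Aroma} + p_{Brew} = 0 ⇒ p_{Aroma} = 61/3 + (1/6)p_{Brew}.
Setting p_{Aroma} = p_{Brew} in the reaction function: p_{Aroma} = 61/3 + (1/6)p_{Aroma}, so p_{Aroma} = (61/3) / (5/6) = 24.4.

24.4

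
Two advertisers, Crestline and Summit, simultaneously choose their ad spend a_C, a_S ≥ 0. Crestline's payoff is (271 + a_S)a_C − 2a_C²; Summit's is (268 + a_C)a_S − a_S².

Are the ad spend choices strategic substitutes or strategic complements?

Expanding Crestline's payoff: 271a_C + a_Sa_C − 2a_C².
∂π/∂a_C = 271 + a_S − 4a_C = 0, so a_C = 67.75 + 0.25a_S.
The best-response slope da_C/da_S = 0.25 > 0: the reaction function is upward-sloping, so the choices are strategic complements.

strategic complements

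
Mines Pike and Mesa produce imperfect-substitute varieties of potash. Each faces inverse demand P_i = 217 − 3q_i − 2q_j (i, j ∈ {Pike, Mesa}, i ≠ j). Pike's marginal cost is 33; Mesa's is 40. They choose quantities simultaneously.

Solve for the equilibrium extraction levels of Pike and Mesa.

Mine Pike's profit: π = q_{Pike}(217 − 3q_{Pike} − 2q_{Mesa}) − 33q_{Pike}.
∂π/∂q_{Pike} = 184 − 6q_{Pike} − 2q_{Mesa} = 0 ⇒ q_{Pike} = 92/3 − (1/3)q_{Mesa}.
Similarly q_{Mesa} = 29.5 − (1/3)q_{Pike}.
Substituting the second reaction function into the first: q_{Pike} = 92/3 − (1/3)(29.5 − (1/3)q_{Pike}), which gives (8/9)q_{Pike} = 125/6 ⇒ q_{Pike} = 23.4375.
Then q_{Mesa} = 29.5 − (1/3)·23.4375 = 21.6875.

23.4375, 21.6875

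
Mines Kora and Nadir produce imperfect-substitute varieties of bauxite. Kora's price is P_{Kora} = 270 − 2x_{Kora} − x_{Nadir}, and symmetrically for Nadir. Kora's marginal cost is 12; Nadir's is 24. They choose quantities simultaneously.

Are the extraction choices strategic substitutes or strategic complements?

strategic substitutes

Mine Kora's profit: π = x_{Kora}(270 − 2x_{Kora} − x_{Nadir}) − 12x_{Kora}.
∂π/∂x_{Kora} = 258 − 4x_{Kora} − x_{Nadir} = 0 ⇒ x_{Kora} = 64.5 − 0.25x_{Nadir}.
The best-response slope dx_{Kora}/dx_{Nadir} = −0.25 < 0: the reaction function is downward-sloping, so the choices are strategic substitutes.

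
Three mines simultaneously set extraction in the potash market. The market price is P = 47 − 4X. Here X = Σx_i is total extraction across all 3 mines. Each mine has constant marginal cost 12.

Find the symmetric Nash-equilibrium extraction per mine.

2.1875

A representative mine's profit is π_i = x_i(47 − 4X) − 12x_i, with X = x_i + Σ_{j≠i} x_j.
First-order condition: 35 − 8x_i − 4Σ_{j≠i} x_j = 0.
In a symmetric equilibrium every mine chooses the same x, so Σ_{j≠i} x_j = 2x. The condition becomes 35 − 16x = 0, giving x = 35/16 = 2.1875.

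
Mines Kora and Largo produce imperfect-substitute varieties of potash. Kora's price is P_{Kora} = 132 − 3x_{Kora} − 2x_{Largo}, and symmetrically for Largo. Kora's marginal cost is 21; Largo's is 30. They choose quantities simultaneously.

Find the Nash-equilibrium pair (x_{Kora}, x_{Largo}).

Mine Kora's profit: π = x_{Kora}(132 − 3x_{Kora} − 2x_{Largo}) − 21x_{Kora}.
∂π/∂x_{Kora} = 111 − 6x_{Kora} − 2x_{Largo} = 0 ⇒ x_{Kora} = 18.5 − (1/3)x_{Largo}.
Similarly x_{Largo} = 17 − (1/3)x_{Kora}.
Substituting the second reaction function into the first: x_{Kora} = 18.5 − (1/3)(17 − (1/3)x_{Kora}), which gives (8/9)x_{Kora} = 77/6 ⇒ x_{Kora} = 14.4375.
Then x_{Largo} = 17 − (1/3)·14.4375 = 12.1875.

14.4375, 12.1875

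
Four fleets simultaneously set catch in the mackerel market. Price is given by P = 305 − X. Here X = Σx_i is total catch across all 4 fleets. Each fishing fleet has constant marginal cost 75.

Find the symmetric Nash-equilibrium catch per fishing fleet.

A representative fishing fleet's profit is π_i = x_i(305 − X) − 75x_i, with X = x_i + Σ_{j≠i} x_j.
First-order condition: 230 − 2x_i − Σ_{j≠i} x_j = 0.
With identical fishing fleets, set every x_j = x: then 230 − 2x − 3x = 0, i.e. x = 230/5 = 46.

46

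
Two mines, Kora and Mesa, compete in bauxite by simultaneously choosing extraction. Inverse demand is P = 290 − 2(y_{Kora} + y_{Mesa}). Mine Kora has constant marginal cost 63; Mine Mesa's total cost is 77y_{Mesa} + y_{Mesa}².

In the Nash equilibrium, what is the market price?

156.6

Mine Kora's profit: π = y_{Kora}(290 − 2(y_{Kora} + y_{Mesa})) − 63y_{Kora}.
∂π/∂y_{Kora} = 227 − 4y_{Kora} − 2y_{Mesa} = 0, so y_{Kora} = 56.75 − 0.5y_{Mesa}.
For Mesa: ∂π/∂y_{Mesa} = 213 − 6y_{Mesa} − 2y_{Kora} = 0 ⇒ y_{Mesa} = 35.5 − (1/3)y_{Kora}.
Plugging y_{Mesa} into Kora's best response: y_{Kora} = 56.75 − 0.5(35.5 − (1/3)y_{Kora}) ⇒ (5/6)y_{Kora} = 39, so y_{Kora} = 46.8.
Then y_{Mesa} = 35.5 − (1/3)·46.8 = 19.9.
Equilibrium price: P = 290 − 2·66.7 = 156.6.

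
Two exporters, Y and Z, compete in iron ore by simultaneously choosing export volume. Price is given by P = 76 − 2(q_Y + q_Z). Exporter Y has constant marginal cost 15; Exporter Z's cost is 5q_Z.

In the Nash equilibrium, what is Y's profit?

144.5

Exporter Y's profit: π = q_Y(76 − 2(q_Y + q_Z)) − 15q_Y.
∂π/∂q_Y = 61 − 4q_Y − 2q_Z = 0, so q_Y = 15.25 − 0.5q_Z.
By the same steps for Z: q_Z = 17.75 − 0.5q_Y.
Plugging q_Z into Y's best response: q_Y = 15.25 − 0.5(17.75 − 0.5q_Y) ⇒ 0.75q_Y = 6.375, so q_Y = 8.5.
Then q_Z = 17.75 − 0.5·8.5 = 13.5.
Price P = 76 − 2·22 = 32.
Y's profit: (32 − 15)·8.5 = 144.5.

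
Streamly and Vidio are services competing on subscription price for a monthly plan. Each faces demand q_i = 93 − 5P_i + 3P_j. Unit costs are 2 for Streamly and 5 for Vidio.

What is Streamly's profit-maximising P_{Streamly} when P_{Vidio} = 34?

20.5

Streamly's profit: π = (P_{Streamly} − 2)(93 − 5P_{Streamly} + 3P_{Vidio}).
∂π/∂P_{Streamly} = 103 − 10P_{Streamly} + 3P_{Vidio} = 0 ⇒ P_{Streamly} = 10.3 + 0.3P_{Vidio}.
At P_{Vidio} = 34: P_{Streamly} = 10.3 + 0.3·34 = 20.5.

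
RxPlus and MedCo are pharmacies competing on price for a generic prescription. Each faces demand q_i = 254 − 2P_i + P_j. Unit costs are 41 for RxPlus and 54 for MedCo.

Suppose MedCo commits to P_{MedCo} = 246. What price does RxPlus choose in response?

RxPlus's profit: π = (P_{RxPlus} − 41)(254 − 2P_{RxPlus} + P_{MedCo}).
∂π/∂P_{RxPlus} = 336 − 4P_{RxPlus} + P_{MedCo} = 0 ⇒ P_{RxPlus} = 84 + 0.25P_{MedCo}.
At P_{MedCo} = 246: P_{RxPlus} = 84 + 0.25·246 = 145.5.

145.5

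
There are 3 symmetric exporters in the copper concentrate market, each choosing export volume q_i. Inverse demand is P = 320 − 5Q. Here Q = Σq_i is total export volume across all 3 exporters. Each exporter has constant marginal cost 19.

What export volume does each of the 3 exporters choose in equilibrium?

15.05

A representative exporter's profit is π_i = q_i(320 − 5Q) − 19q_i, with Q = q_i + Σ_{j≠i} q_j.
First-order condition: 301 − 10q_i − 5Σ_{j≠i} q_j = 0.
In a symmetric equilibrium every exporter chooses the same q, so Σ_{j≠i} q_j = 2q. The condition becomes 301 − 20q = 0, giving q = 301/20 = 15.05.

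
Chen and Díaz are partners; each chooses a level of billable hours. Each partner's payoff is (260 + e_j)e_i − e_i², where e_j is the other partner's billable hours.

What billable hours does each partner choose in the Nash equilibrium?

Chen's payoff is (260 + e_D)e_C − e_C².
∂π/∂e_C = 260 + e_D − 2e_C = 0, so e_C = 130 + 0.5e_D.
The game is symmetric, so in equilibrium e_D = e_C: the reaction function gives 0.5e_C = 130, hence e_C = 260.

260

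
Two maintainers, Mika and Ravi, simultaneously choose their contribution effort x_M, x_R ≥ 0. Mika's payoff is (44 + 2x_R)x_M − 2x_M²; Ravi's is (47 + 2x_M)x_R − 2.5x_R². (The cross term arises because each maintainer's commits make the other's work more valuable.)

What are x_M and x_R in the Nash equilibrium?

19.625, 17.25

Expanding Mika's payoff: 44x_M + 2x_Rx_M − 2x_M².
∂π/∂x_M = 44 + 2x_R − 4x_M = 0, so x_M = 11 + 0.5x_R.
Likewise for Ravi: x_R = 9.4 + 0.4x_M.
Substituting the second reaction function into the first: x_M = 11 + 0.5(9.4 + 0.4x_M), which gives 0.8x_M = 15.7 ⇒ x_M = 19.625.
Then x_R = 9.4 + 0.4·19.625 = 17.25.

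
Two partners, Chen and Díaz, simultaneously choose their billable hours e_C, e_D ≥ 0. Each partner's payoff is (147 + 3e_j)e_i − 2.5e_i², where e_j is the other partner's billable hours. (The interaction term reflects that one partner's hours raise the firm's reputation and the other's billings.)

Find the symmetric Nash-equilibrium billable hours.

Chen's payoff is (147 + 3e_D)e_C − 2.5e_C².
∂π/∂e_C = 147 + 3e_D − 5e_C = 0, so e_C = 29.4 + 0.6e_D.
Setting e_C = e_D in the reaction function: e_C = 29.4 + 0.6e_C, so e_C = 29.4 / 0.4 = 73.5.

73.5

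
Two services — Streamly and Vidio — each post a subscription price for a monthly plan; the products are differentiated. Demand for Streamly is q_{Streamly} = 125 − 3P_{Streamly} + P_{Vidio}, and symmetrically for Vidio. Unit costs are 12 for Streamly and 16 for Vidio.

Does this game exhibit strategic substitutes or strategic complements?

strategic complements

Streamly's profit: π = (P_{Streamly} − 12)(125 − 3P_{Streamly} + P_{Vidio}).
∂π/∂P_{Streamly} = 161 − 6P_{Streamly} + P_{Vidio} = 0 ⇒ P_{Streamly} = 161/6 + (1/6)P_{Vidio}.
The best-response slope dP_{Streamly}/dP_{Vidio} = 1/6 > 0: the reaction function is upward-sloping, so the choices are strategic complements.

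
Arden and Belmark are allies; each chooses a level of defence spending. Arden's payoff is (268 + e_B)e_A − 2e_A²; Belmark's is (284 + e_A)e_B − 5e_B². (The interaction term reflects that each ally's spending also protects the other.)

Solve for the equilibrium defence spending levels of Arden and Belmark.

76, 36

Expanding Arden's payoff: 268e_A + e_Be_A − 2e_A².
∂π/∂e_A = 268 + e_B − 4e_A = 0, so e_A = 67 + 0.25e_B.
Likewise for Belmark: e_B = 28.4 + 0.1e_A.
Plugging e_B into Arden's best response: e_A = 67 + 0.25(28.4 + 0.1e_A) ⇒ 0.975e_A = 74.1, so e_A = 76.
Then e_B = 28.4 + 0.1·76 = 36.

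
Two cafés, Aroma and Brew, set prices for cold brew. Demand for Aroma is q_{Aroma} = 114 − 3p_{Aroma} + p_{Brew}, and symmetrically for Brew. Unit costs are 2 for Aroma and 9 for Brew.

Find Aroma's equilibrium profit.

1532.28

Aroma's profit: π = (p_{Aroma} − 2)(114 − 3p_{Aroma} + p_{Brew}).
∂π/∂p_{Aroma} = 120 − 6p_{Aroma} + p_{Brew} = 0 ⇒ p_{Aroma} = 20 + (1/6)p_{Brew}.
Similarly p_{Brew} = 23.5 + (1/6)p_{Aroma}.
Substituting the second reaction function into the first: p_{Aroma} = 20 + (1/6)(23.5 + (1/6)p_{Aroma}), which gives (35/36)p_{Aroma} = 287/12 ⇒ p_{Aroma} = 24.6.
Then p_{Brew} = 23.5 + (1/6)·24.6 = 27.6.
q_{Aroma} = 114 − 3·24.6 + 27.6 = 67.8.
Profit = (24.6 − 2)·67.8 = 1532.28.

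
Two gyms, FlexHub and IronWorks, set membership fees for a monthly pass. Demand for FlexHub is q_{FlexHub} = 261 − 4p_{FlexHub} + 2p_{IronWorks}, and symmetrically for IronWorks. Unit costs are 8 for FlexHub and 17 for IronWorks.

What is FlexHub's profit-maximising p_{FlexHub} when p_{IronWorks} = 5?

FlexHub's profit: π = (p_{FlexHub} − 8)(261 − 4p_{FlexHub} + 2p_{IronWorks}).
∂π/∂p_{FlexHub} = 293 − 8p_{FlexHub} + 2p_{IronWorks} = 0 ⇒ p_{FlexHub} = 36.625 + 0.25p_{IronWorks}.
At p_{IronWorks} = 5: p_{FlexHub} = 36.625 + 0.25·5 = 37.875.

37.875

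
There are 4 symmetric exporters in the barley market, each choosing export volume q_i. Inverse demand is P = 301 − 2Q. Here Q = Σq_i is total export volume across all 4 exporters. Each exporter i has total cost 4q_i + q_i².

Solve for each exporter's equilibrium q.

A representative exporter's profit is π_i = q_i(301 − 2Q) − 4q_i − q_i², with Q = q_i + Σ_{j≠i} q_j.
First-order condition: 297 − 6q_i − 2Σ_{j≠i} q_j = 0.
With identical exporters, set every q_j = q: then 297 − 6q − 6q = 0, i.e. q = 297/12 = 24.75.

24.75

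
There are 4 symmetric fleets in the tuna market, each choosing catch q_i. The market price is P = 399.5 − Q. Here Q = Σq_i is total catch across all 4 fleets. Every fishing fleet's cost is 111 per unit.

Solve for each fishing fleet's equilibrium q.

57.7

A representative fishing fleet's profit is π_i = q_i(399.5 − Q) − 111q_i, with Q = q_i + Σ_{j≠i} q_j.
First-order condition: 288.5 − 2q_i − Σ_{j≠i} q_j = 0.
Imposing symmetry (q_j = q for all j) turns Σ_{j≠i} q_j into 3q, so 288.5 = 5q and q = 57.7.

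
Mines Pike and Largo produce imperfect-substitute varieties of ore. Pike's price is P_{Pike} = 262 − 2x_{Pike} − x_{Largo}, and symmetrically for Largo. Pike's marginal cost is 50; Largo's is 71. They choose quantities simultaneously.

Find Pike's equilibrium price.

Mine Pike's profit: π = x_{Pike}(262 − 2x_{Pike} − x_{Largo}) − 50x_{Pike}.
∂π/∂x_{Pike} = 212 − 4x_{Pike} − x_{Largo} = 0 ⇒ x_{Pike} = 53 − 0.25x_{Largo}.
Similarly x_{Largo} = 47.75 − 0.25x_{Pike}.
Solving the two reaction functions simultaneously: (1 − (−0.25)(−0.25))x_{Pike} = 53 − 0.25·47.75, so 0.9375x_{Pike} = 41.0625 and x_{Pike} = 43.8.
Then x_{Largo} = 47.75 − 0.25·43.8 = 36.8.
P_{Pike} = 262 − 2·43.8 − 36.8 = 137.6.

137.6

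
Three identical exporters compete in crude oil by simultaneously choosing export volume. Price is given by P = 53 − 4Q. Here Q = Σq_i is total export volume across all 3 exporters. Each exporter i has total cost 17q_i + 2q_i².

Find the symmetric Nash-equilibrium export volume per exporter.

1.8

A representative exporter's profit is π_i = q_i(53 − 4Q) − 17q_i − 2q_i², with Q = q_i + Σ_{j≠i} q_j.
First-order condition: 36 − 12q_i − 4Σ_{j≠i} q_j = 0.
Imposing symmetry (q_j = q for all j) turns Σ_{j≠i} q_j into 2q, so 36 = 20q and q = 1.8.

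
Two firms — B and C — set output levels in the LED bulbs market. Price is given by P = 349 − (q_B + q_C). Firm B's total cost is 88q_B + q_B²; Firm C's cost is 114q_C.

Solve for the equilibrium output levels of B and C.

Firm B's profit: π = q_B(349 − (q_B + q_C)) − 88q_B − q_B².
∂π/∂q_B = 261 − 4q_B − q_C = 0, so q_B = 65.25 − 0.25q_C.
For C: ∂π/∂q_C = 235 − 2q_C − q_B = 0 ⇒ q_C = 117.5 − 0.5q_B.
Substituting the second reaction function into the first: q_B = 65.25 − 0.25(117.5 − 0.5q_B), which gives 0.875q_B = 35.875 ⇒ q_B = 41.
Then q_C = 117.5 − 0.5·41 = 97.

41, 97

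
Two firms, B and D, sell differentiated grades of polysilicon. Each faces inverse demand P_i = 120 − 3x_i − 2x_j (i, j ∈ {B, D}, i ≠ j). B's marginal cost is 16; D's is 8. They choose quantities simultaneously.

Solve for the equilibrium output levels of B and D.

Firm B's profit: π = x_B(120 − 3x_B − 2x_D) − 16x_B.
∂π/∂x_B = 104 − 6x_B − 2x_D = 0 ⇒ x_B = 52/3 − (1/3)x_D.
Similarly x_D = 56/3 − (1/3)x_B.
Substituting the second reaction function into the first: x_B = 52/3 − (1/3)(56/3 − (1/3)x_B), which gives (8/9)x_B = 100/9 ⇒ x_B = 12.5.
Then x_D = 56/3 − (1/3)·12.5 = 14.5.

12.5, 14.5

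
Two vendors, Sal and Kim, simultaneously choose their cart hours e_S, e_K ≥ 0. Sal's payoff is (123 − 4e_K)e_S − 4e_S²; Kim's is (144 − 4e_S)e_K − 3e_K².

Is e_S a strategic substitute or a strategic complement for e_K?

strategic substitutes

Expanding Sal's payoff: 123e_S − 4e_Ke_S − 4e_S².
∂π/∂e_S = 123 − 4e_K − 8e_S = 0, so e_S = 15.375 − 0.5e_K.
The best-response slope de_S/de_K = −0.5 < 0: the reaction function is downward-sloping, so the choices are strategic substitutes.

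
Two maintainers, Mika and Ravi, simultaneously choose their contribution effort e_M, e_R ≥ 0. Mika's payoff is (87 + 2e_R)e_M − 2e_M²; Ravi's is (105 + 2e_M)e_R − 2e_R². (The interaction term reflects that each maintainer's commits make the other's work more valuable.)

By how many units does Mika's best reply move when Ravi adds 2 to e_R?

Expanding Mika's payoff: 87e_M + 2e_Re_M − 2e_M².
∂π/∂e_M = 87 + 2e_R − 4e_M = 0, so e_M = 21.75 + 0.5e_R.
The reaction-function slope is 0.5, so a 2-unit rise in e_R moves e_M by 0.5 × 2 = 1. Mika's best response rises — the actions are strategic complements.

1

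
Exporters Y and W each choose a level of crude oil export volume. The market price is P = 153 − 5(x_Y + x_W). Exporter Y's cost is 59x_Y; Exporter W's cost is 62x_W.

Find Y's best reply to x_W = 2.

8.4

Exporter Y's profit: π = x_Y(153 − 5(x_Y + x_W)) − 59x_Y.
∂π/∂x_Y = 94 − 10x_Y − 5x_W = 0, so x_Y = 9.4 − 0.5x_W.
At x_W = 2: x_Y = 9.4 − 0.5·2 = 8.4.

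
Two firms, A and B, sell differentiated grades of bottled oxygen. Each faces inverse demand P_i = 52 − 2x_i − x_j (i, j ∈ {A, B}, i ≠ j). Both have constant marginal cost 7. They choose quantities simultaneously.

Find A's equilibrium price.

25

Firm A's profit: π = x_A(52 − 2x_A − x_B) − 7x_A.
∂π/∂x_A = 45 − 4x_A − x_B = 0 ⇒ x_A = 11.25 − 0.25x_B.
By symmetry x_B = x_A; substituting into the reaction function, 1.25x_A = 11.25 and x_A = 9.
P_A = 52 − 2·9 − 9 = 25.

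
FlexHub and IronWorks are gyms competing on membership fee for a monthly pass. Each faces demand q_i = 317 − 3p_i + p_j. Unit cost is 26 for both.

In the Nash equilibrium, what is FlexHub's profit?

8427

FlexHub's profit: π = (p_{FlexHub} − 26)(317 − 3p_{FlexHub} + p_{IronWorks}).
∂π/∂p_{FlexHub} = 395 − 6p_{FlexHub} + p_{IronWorks} = 0 ⇒ p_{FlexHub} = 395/6 + (1/6)p_{IronWorks}.
Setting p_{FlexHub} = p_{IronWorks} in the reaction function: p_{FlexHub} = 395/6 + (1/6)p_{FlexHub}, so p_{FlexHub} = (395/6) / (5/6) = 79.
q_{FlexHub} = 317 − 3·79 + 79 = 159.
Profit = (79 − 26)·159 = 8427.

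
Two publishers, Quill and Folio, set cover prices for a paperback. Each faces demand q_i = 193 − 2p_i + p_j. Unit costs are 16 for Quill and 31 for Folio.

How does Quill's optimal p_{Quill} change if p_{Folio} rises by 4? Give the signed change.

1

Quill's profit: π = (p_{Quill} − 16)(193 − 2p_{Quill} + p_{Folio}).
∂π/∂p_{Quill} = 225 − 4p_{Quill} + p_{Folio} = 0 ⇒ p_{Quill} = 56.25 + 0.25p_{Folio}.
The reaction-function slope is 0.25, so a 4-unit rise in p_{Folio} moves p_{Quill} by 0.25 × 4 = 1. Quill's best response rises — the actions are strategic complements.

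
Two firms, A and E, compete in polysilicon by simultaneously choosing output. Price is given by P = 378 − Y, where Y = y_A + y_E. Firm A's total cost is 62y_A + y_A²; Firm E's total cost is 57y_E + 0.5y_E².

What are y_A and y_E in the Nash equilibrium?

Firm A's profit: π = y_A(378 − (y_A + y_E)) − 62y_A − y_A².
∂π/∂y_A = 316 − 4y_A − y_E = 0, so y_A = 79 − 0.25y_E.
For E: ∂π/∂y_E = 321 − 3y_E − y_A = 0 ⇒ y_E = 107 − (1/3)y_A.
Substituting the second reaction function into the first: y_A = 79 − 0.25(107 − (1/3)y_A), which gives (11/12)y_A = 52.25 ⇒ y_A = 57.
Then y_E = 107 − (1/3)·57 = 88.

57, 88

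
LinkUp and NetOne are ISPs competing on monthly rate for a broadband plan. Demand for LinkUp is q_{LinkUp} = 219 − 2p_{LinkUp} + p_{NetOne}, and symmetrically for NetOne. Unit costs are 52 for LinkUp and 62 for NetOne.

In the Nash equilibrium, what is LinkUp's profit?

6498

LinkUp's profit: π = (p_{LinkUp} − 52)(219 − 2p_{LinkUp} + p_{NetOne}).
∂π/∂p_{LinkUp} = 323 − 4p_{LinkUp} + p_{NetOne} = 0 ⇒ p_{LinkUp} = 80.75 + 0.25p_{NetOne}.
Similarly p_{NetOne} = 85.75 + 0.25p_{LinkUp}.
Plugging p_{NetOne} into LinkUp's best response: p_{LinkUp} = 80.75 + 0.25(85.75 + 0.25p_{LinkUp}) ⇒ 0.9375p_{LinkUp} = 102.1875, so p_{LinkUp} = 109.
Then p_{NetOne} = 85.75 + 0.25·109 = 113.
q_{LinkUp} = 219 − 2·109 + 113 = 114.
Profit = (109 − 52)·114 = 6498.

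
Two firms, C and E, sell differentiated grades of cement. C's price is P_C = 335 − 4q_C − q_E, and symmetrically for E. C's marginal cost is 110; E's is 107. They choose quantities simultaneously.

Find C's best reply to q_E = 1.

Firm C's profit: π = q_C(335 − 4q_C − q_E) − 110q_C.
∂π/∂q_C = 225 − 8q_C − q_E = 0 ⇒ q_C = 28.125 − 0.125q_E.
At q_E = 1: q_C = 28.125 − 0.125·1 = 28.

28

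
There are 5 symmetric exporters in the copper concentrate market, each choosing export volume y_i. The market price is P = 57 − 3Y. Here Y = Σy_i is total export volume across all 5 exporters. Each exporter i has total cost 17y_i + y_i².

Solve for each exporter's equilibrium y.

A representative exporter's profit is π_i = y_i(57 − 3Y) − 17y_i − y_i², with Y = y_i + Σ_{j≠i} y_j.
First-order condition: 40 − 8y_i − 3Σ_{j≠i} y_j = 0.
Imposing symmetry (y_j = y for all j) turns Σ_{j≠i} y_j into 4y, so 40 = 20y and y = 2.

2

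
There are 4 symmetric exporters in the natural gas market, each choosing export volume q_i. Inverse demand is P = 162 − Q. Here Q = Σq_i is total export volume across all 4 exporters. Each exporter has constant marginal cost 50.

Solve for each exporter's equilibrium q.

A representative exporter's profit is π_i = q_i(162 − Q) − 50q_i, with Q = q_i + Σ_{j≠i} q_j.
First-order condition: 112 − 2q_i − Σ_{j≠i} q_j = 0.
With identical exporters, set every q_j = q: then 112 − 2q − 3q = 0, i.e. q = 112/5 = 22.4.

22.4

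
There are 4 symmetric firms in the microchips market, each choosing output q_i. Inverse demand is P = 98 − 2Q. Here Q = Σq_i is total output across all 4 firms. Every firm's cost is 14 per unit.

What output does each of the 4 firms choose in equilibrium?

A representative firm's profit is π_i = q_i(98 − 2Q) − 14q_i, with Q = q_i + Σ_{j≠i} q_j.
First-order condition: 84 − 4q_i − 2Σ_{j≠i} q_j = 0.
In a symmetric equilibrium every firm chooses the same q, so Σ_{j≠i} q_j = 3q. The condition becomes 84 − 10q = 0, giving q = 84/10 = 8.4.

8.4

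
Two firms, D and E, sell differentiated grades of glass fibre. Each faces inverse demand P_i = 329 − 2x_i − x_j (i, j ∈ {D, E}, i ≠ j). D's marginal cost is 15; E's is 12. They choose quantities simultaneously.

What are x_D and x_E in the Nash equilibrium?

62.6, 63.6

Firm D's profit: π = x_D(329 − 2x_D − x_E) − 15x_D.
∂π/∂x_D = 314 − 4x_D − x_E = 0 ⇒ x_D = 78.5 − 0.25x_E.
Similarly x_E = 79.25 − 0.25x_D.
Substituting the second reaction function into the first: x_D = 78.5 − 0.25(79.25 − 0.25x_D), which gives 0.9375x_D = 58.6875 ⇒ x_D = 62.6.
Then x_E = 79.25 − 0.25·62.6 = 63.6.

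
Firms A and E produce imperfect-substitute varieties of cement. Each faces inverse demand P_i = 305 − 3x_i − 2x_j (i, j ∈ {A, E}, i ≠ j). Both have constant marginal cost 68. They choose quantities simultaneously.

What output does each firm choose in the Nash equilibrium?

29.625

Firm A's profit: π = x_A(305 − 3x_A − 2x_E) − 68x_A.
∂π/∂x_A = 237 − 6x_A − 2x_E = 0 ⇒ x_A = 39.5 − (1/3)x_E.
By symmetry x_E = x_A; substituting into the reaction function, (4/3)x_A = 39.5 and x_A = 29.625.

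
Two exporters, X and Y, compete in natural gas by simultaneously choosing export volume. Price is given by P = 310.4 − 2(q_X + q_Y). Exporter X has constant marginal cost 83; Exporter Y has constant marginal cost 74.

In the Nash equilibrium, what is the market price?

Exporter X's profit: π = q_X(310.4 − 2(q_X + q_Y)) − 83q_X.
∂π/∂q_X = 227.4 − 4q_X − 2q_Y = 0, so q_X = 56.85 − 0.5q_Y.
By the same steps for Y: q_Y = 59.1 − 0.5q_X.
Plugging q_Y into X's best response: q_X = 56.85 − 0.5(59.1 − 0.5q_X) ⇒ 0.75q_X = 27.3, so q_X = 36.4.
Then q_Y = 59.1 − 0.5·36.4 = 40.9.
Equilibrium price: P = 310.4 − 2·77.3 = 155.8.

155.8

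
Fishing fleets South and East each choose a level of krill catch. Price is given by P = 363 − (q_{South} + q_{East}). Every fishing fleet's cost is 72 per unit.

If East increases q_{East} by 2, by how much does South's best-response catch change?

Fishing fleet South's profit: π = q_{South}(363 − (q_{South} + q_{East})) − 72q_{South}.
∂π/∂q_{South} = 291 − 2q_{South} − q_{East} = 0, so q_{South} = 145.5 − 0.5q_{East}.
The reaction-function slope is −0.5, so a 2-unit rise in q_{East} moves q_{South} by −0.5 × 2 = −1. South's best response falls — the actions are strategic substitutes.

-1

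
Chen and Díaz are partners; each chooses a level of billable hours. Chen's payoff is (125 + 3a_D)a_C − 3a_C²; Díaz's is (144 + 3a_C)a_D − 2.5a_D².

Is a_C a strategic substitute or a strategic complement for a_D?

Expanding Chen's payoff: 125a_C + 3a_Da_C − 3a_C².
∂π/∂a_C = 125 + 3a_D − 6a_C = 0, so a_C = 125/6 + 0.5a_D.
The best-response slope da_C/da_D = 0.5 > 0: the reaction function is upward-sloping, so the choices are strategic complements.

strategic complements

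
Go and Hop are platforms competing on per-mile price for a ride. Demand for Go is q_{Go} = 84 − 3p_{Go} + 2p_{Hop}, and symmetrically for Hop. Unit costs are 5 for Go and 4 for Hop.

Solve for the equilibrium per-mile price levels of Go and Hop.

24.5625, 24.1875

Go's profit: π = (p_{Go} − 5)(84 − 3p_{Go} + 2p_{Hop}).
∂π/∂p_{Go} = 99 − 6p_{Go} + 2p_{Hop} = 0 ⇒ p_{Go} = 16.5 + (1/3)p_{Hop}.
Similarly p_{Hop} = 16 + (1/3)p_{Go}.
Plugging p_{Hop} into Go's best response: p_{Go} = 16.5 + (1/3)(16 + (1/3)p_{Go}) ⇒ (8/9)p_{Go} = 131/6, so p_{Go} = 24.5625.
Then p_{Hop} = 16 + (1/3)·24.5625 = 24.1875.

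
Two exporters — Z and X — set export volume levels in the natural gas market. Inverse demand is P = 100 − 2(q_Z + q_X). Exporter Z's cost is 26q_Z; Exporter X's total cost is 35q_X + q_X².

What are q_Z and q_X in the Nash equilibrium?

Exporter Z's profit: π = q_Z(100 − 2(q_Z + q_X)) − 26q_Z.
∂π/∂q_Z = 74 − 4q_Z − 2q_X = 0, so q_Z = 18.5 − 0.5q_X.
For X: ∂π/∂q_X = 65 − 6q_X − 2q_Z = 0 ⇒ q_X = 65/6 − (1/3)q_Z.
Plugging q_X into Z's best response: q_Z = 18.5 − 0.5(65/6 − (1/3)q_Z) ⇒ (5/6)q_Z = 157/12, so q_Z = 15.7.
Then q_X = 65/6 − (1/3)·15.7 = 5.6.

15.7, 5.6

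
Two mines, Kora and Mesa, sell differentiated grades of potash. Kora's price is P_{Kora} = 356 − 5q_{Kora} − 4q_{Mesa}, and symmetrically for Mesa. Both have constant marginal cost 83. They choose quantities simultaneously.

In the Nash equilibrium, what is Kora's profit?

1901.25

Mine Kora's profit: π = q_{Kora}(356 − 5q_{Kora} − 4q_{Mesa}) − 83q_{Kora}.
∂π/∂q_{Kora} = 273 − 10q_{Kora} − 4q_{Mesa} = 0 ⇒ q_{Kora} = 27.3 − 0.4q_{Mesa}.
By symmetry q_{Mesa} = q_{Kora}; substituting into the reaction function, 1.4q_{Kora} = 27.3 and q_{Kora} = 19.5.
P_{Kora} = 356 − 5·19.5 − 4·19.5 = 180.5.
Profit = (180.5 − 83)·19.5 = 1901.25.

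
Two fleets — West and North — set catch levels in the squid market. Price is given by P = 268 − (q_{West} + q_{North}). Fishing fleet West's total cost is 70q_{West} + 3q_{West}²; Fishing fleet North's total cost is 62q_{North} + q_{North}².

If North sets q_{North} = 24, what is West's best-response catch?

Fishing fleet West's profit: π = q_{West}(268 − (q_{West} + q_{North})) − 70q_{West} − 3q_{West}².
∂π/∂q_{West} = 198 − 8q_{West} − q_{North} = 0, so q_{West} = 24.75 − 0.125q_{North}.
At q_{North} = 24: q_{West} = 24.75 − 0.125·24 = 21.75.

21.75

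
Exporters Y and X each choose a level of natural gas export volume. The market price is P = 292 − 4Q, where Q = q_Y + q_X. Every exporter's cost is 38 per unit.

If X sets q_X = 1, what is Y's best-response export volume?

Exporter Y's profit: π = q_Y(292 − 4(q_Y + q_X)) − 38q_Y.
∂π/∂q_Y = 254 − 8q_Y − 4q_X = 0, so q_Y = 31.75 − 0.5q_X.
At q_X = 1: q_Y = 31.75 − 0.5·1 = 31.25.

31.25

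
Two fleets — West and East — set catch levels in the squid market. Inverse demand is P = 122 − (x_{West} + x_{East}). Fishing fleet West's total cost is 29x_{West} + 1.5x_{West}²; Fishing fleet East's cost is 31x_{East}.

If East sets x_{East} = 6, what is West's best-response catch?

Fishing fleet West's profit: π = x_{West}(122 − (x_{West} + x_{East})) − 29x_{West} − 1.5x_{West}².
∂π/∂x_{West} = 93 − 5x_{West} − x_{East} = 0, so x_{West} = 18.6 − 0.2x_{East}.
At x_{East} = 6: x_{West} = 18.6 − 0.2·6 = 17.4.

17.4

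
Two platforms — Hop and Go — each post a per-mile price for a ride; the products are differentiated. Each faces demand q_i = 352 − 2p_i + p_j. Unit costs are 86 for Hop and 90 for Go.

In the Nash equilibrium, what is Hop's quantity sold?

Hop's profit: π = (p_{Hop} − 86)(352 − 2p_{Hop} + p_{Go}).
∂π/∂p_{Hop} = 524 − 4p_{Hop} + p_{Go} = 0 ⇒ p_{Hop} = 131 + 0.25p_{Go}.
Similarly p_{Go} = 133 + 0.25p_{Hop}.
Solving the two reaction functions simultaneously: (1 − (0.25)(0.25))p_{Hop} = 131 + 0.25·133, so 0.9375p_{Hop} = 164.25 and p_{Hop} = 175.2.
Then p_{Go} = 133 + 0.25·175.2 = 176.8.
q_{Hop} = 352 − 2·175.2 + 176.8 = 178.4.

178.4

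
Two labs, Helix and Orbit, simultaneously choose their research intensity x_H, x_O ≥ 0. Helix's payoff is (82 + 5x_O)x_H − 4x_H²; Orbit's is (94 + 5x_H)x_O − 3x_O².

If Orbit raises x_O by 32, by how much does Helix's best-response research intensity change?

20

Expanding Helix's payoff: 82x_H + 5x_Ox_H − 4x_H².
∂π/∂x_H = 82 + 5x_O − 8x_H = 0, so x_H = 10.25 + 0.625x_O.
The reaction-function slope is 0.625, so a 32-unit rise in x_O moves x_H by 0.625 × 32 = 20. Helix's best response rises — the actions are strategic complements.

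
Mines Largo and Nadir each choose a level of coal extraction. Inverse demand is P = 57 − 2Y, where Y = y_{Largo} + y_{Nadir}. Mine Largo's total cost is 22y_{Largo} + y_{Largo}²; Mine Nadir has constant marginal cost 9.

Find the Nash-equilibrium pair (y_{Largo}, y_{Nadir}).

Mine Largo's profit: π = y_{Largo}(57 − 2(y_{Largo} + y_{Nadir})) − 22y_{Largo} − y_{Largo}².
∂π/∂y_{Largo} = 35 − 6y_{Largo} − 2y_{Nadir} = 0, so y_{Largo} = 35/6 − (1/3)y_{Nadir}.
For Nadir: ∂π/∂y_{Nadir} = 48 − 4y_{Nadir} − 2y_{Largo} = 0 ⇒ y_{Nadir} = 12 − 0.5y_{Largo}.
Solving the two reaction functions simultaneously: (1 − (−1/3)(−0.5))y_{Largo} = 35/6 − (1/3)·12, so (5/6)y_{Largo} = 11/6 and y_{Largo} = 2.2.
Then y_{Nadir} = 12 − 0.5·2.2 = 10.9.

2.2, 10.9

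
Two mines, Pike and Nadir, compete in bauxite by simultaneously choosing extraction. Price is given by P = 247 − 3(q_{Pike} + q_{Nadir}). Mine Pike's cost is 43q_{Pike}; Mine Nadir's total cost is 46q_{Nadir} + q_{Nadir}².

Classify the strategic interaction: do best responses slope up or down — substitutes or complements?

strategic substitutes

Mine Pike's profit: π = q_{Pike}(247 − 3(q_{Pike} + q_{Nadir})) − 43q_{Pike}.
∂π/∂q_{Pike} = 204 − 6q_{Pike} − 3q_{Nadir} = 0, so q_{Pike} = 34 − 0.5q_{Nadir}.
The best-response slope dq_{Pike}/dq_{Nadir} = −0.5 < 0: the reaction function is downward-sloping, so the choices are strategic substitutes.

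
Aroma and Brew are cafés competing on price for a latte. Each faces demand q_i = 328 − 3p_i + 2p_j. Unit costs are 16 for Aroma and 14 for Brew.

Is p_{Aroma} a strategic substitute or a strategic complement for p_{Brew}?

strategic complements

Aroma's profit: π = (p_{Aroma} − 16)(328 − 3p_{Aroma} + 2p_{Brew}).
∂π/∂p_{Aroma} = 376 − 6p_{Aroma} + 2p_{Brew} = 0 ⇒ p_{Aroma} = 188/3 + (1/3)p_{Brew}.
The best-response slope dp_{Aroma}/dp_{Brew} = 1/3 > 0: the reaction function is upward-sloping, so the choices are strategic complements.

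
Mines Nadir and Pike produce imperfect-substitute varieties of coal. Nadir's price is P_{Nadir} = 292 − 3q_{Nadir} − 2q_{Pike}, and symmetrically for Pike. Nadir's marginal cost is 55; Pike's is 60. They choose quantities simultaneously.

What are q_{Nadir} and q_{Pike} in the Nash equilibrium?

29.9375, 28.6875

Mine Nadir's profit: π = q_{Nadir}(292 − 3q_{Nadir} − 2q_{Pike}) − 55q_{Nadir}.
∂π/∂q_{Nadir} = 237 − 6q_{Nadir} − 2q_{Pike} = 0 ⇒ q_{Nadir} = 39.5 − (1/3)q_{Pike}.
Similarly q_{Pike} = 116/3 − (1/3)q_{Nadir}.
Substituting the second reaction function into the first: q_{Nadir} = 39.5 − (1/3)(116/3 − (1/3)q_{Nadir}), which gives (8/9)q_{Nadir} = 479/18 ⇒ q_{Nadir} = 29.9375.
Then q_{Pike} = 116/3 − (1/3)·29.9375 = 28.6875.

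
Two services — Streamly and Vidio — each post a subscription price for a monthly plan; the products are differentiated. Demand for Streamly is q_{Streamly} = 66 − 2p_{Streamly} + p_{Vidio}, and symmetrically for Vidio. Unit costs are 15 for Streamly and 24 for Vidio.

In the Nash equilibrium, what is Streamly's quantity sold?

Streamly's profit: π = (p_{Streamly} − 15)(66 − 2p_{Streamly} + p_{Vidio}).
∂π/∂p_{Streamly} = 96 − 4p_{Streamly} + p_{Vidio} = 0 ⇒ p_{Streamly} = 24 + 0.25p_{Vidio}.
Similarly p_{Vidio} = 28.5 + 0.25p_{Streamly}.
Solving the two reaction functions simultaneously: (1 − (0.25)(0.25))p_{Streamly} = 24 + 0.25·28.5, so 0.9375p_{Streamly} = 31.125 and p_{Streamly} = 33.2.
Then p_{Vidio} = 28.5 + 0.25·33.2 = 36.8.
q_{Streamly} = 66 − 2·33.2 + 36.8 = 36.4.

36.4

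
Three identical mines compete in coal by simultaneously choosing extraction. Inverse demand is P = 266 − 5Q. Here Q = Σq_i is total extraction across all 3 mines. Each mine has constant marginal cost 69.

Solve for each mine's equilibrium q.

9.85

A representative mine's profit is π_i = q_i(266 − 5Q) − 69q_i, with Q = q_i + Σ_{j≠i} q_j.
First-order condition: 197 − 10q_i − 5Σ_{j≠i} q_j = 0.
With identical mines, set every q_j = q: then 197 − 10q − 10q = 0, i.e. q = 197/20 = 9.85.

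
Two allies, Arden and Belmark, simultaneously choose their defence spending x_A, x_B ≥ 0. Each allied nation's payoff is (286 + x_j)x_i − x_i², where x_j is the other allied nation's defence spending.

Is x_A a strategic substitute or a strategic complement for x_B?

Arden's payoff is (286 + x_B)x_A − x_A².
∂π/∂x_A = 286 + x_B − 2x_A = 0, so x_A = 143 + 0.5x_B.
The best-response slope dx_A/dx_B = 0.5 > 0: the reaction function is upward-sloping, so the choices are strategic complements.

strategic complements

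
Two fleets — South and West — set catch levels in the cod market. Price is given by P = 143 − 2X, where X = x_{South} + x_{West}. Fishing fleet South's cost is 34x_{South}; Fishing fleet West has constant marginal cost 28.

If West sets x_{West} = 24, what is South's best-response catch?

Fishing fleet South's profit: π = x_{South}(143 − 2(x_{South} + x_{West})) − 34x_{South}.
∂π/∂x_{South} = 109 − 4x_{South} − 2x_{West} = 0, so x_{South} = 27.25 − 0.5x_{West}.
At x_{West} = 24: x_{South} = 27.25 − 0.5·24 = 15.25.

15.25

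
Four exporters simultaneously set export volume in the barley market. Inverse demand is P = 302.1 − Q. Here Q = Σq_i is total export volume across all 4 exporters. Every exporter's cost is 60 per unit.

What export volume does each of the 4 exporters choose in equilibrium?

48.42

A representative exporter's profit is π_i = q_i(302.1 − Q) − 60q_i, with Q = q_i + Σ_{j≠i} q_j.
First-order condition: 242.1 − 2q_i − Σ_{j≠i} q_j = 0.
In a symmetric equilibrium every exporter chooses the same q, so Σ_{j≠i} q_j = 3q. The condition becomes 242.1 − 5q = 0, giving q = 242.1/5 = 48.42.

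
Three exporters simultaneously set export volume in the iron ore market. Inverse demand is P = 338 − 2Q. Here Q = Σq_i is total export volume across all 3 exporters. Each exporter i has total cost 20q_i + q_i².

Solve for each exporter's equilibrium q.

31.8

A representative exporter's profit is π_i = q_i(338 − 2Q) − 20q_i − q_i², with Q = q_i + Σ_{j≠i} q_j.
First-order condition: 318 − 6q_i − 2Σ_{j≠i} q_j = 0.
In a symmetric equilibrium every exporter chooses the same q, so Σ_{j≠i} q_j = 2q. The condition becomes 318 − 10q = 0, giving q = 318/10 = 31.8.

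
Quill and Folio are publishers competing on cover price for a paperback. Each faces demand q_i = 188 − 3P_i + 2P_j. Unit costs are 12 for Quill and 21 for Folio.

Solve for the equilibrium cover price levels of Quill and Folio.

Quill's profit: π = (P_{Quill} − 12)(188 − 3P_{Quill} + 2P_{Folio}).
∂π/∂P_{Quill} = 224 − 6P_{Quill} + 2P_{Folio} = 0 ⇒ P_{Quill} = 112/3 + (1/3)P_{Folio}.
Similarly P_{Folio} = 251/6 + (1/3)P_{Quill}.
Substituting the second reaction function into the first: P_{Quill} = 112/3 + (1/3)(251/6 + (1/3)P_{Quill}), which gives (8/9)P_{Quill} = 923/18 ⇒ P_{Quill} = 57.6875.
Then P_{Folio} = 251/6 + (1/3)·57.6875 = 61.0625.

57.6875, 61.0625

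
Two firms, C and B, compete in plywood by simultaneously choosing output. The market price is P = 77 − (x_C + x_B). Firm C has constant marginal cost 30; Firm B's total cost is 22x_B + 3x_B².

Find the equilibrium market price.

51.4

Firm C's profit: π = x_C(77 − (x_C + x_B)) − 30x_C.
∂π/∂x_C = 47 − 2x_C − x_B = 0, so x_C = 23.5 − 0.5x_B.
For B: ∂π/∂x_B = 55 − 8x_B − x_C = 0 ⇒ x_B = 6.875 − 0.125x_C.
Plugging x_B into C's best response: x_C = 23.5 − 0.5(6.875 − 0.125x_C) ⇒ 0.9375x_C = 20.0625, so x_C = 21.4.
Then x_B = 6.875 − 0.125·21.4 = 4.2.
Equilibrium price: P = 77 − 25.6 = 51.4.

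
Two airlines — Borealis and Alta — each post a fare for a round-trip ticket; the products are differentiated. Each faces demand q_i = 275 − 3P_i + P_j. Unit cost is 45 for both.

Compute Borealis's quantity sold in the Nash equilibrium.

111

Borealis's profit: π = (P_{Borealis} − 45)(275 − 3P_{Borealis} + P_{Alta}).
∂π/∂P_{Borealis} = 410 − 6P_{Borealis} + P_{Alta} = 0 ⇒ P_{Borealis} = 205/3 + (1/6)P_{Alta}.
Setting P_{Borealis} = P_{Alta} in the reaction function: P_{Borealis} = 205/3 + (1/6)P_{Borealis}, so P_{Borealis} = (205/3) / (5/6) = 82.
q_{Borealis} = 275 − 3·82 + 82 = 111.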